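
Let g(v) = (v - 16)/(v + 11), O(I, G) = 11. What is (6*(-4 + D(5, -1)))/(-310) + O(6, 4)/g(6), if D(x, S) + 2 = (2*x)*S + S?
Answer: -1139/62 ≈ -18.371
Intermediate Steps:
D(x, S) = -2 + S + 2*S*x (D(x, S) = -2 + ((2*x)*S + S) = -2 + (2*S*x + S) = -2 + (S + 2*S*x) = -2 + S + 2*S*x)
g(v) = (-16 + v)/(11 + v)
(6*(-4 + D(5, -1)))/(-310) + O(6, 4)/g(6) = (6*(-4 + (-2 - 1 + 2*(-1)*5)))/(-310) + 11/(((-16 + 6)/(11 + 6))) = (6*(-4 + (-2 - 1 - 10)))*(-1/310) + 11/((-10/17)) = (6*(-4 - 13))*(-1/310) + 11/(((1/17)*(-10))) = (6*(-17))*(-1/310) + 11/(-10/17) = -102*(-1/310) + 11*(-17/10) = 51/155 - 187/10 = -1139/62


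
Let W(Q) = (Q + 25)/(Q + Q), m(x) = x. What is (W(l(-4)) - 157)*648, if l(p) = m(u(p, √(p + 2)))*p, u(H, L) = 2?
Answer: -204849/2 ≈ -1.0242e+5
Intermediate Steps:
l(p) = 2*p
W(Q) = (25 + Q)/(2*Q) (W(Q) = (25 + Q)/((2*Q)) = (25 + Q)*(1/(2*Q)) = (25 + Q)/(2*Q))
(W(l(-4)) - 157)*648 = ((25 + 2*(-4))/(2*((2*(-4)))) - 157)*648 = ((½)*(25 - 8)/(-8) - 157)*648 = ((½)*(-⅛)*17 - 157)*648 = (-17/16 - 157)*648 = -2529/16*648 = -204849/2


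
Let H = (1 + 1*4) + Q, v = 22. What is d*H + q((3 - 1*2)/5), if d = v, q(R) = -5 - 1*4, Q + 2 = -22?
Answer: -427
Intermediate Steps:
Q = -24 (Q = -2 - 22 = -24)
H = -19 (H = (1 + 1*4) - 24 = (1 + 4) - 24 = 5 - 24 = -19)
q(R) = -9 (q(R) = -5 - 4 = -9)
d = 22
d*H + q((3 - 1*2)/5) = 22*(-19) - 9 = -418 - 9 = -427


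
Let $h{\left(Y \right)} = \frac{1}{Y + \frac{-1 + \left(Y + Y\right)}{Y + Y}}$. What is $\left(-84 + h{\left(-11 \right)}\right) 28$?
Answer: $- \frac{515704}{219} \approx -2354.8$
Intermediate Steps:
$h{\left(Y \right)} = \frac{1}{Y + \frac{-1 + 2 Y}{2 Y}}$
$\left(-84 + h{\left(-11 \right)}\right) 28 = \left(-84 + 2 \left(-11\right) \frac{1}{-1 + 2 \left(-11\right) + 2 \left(-11\right)^{2}}\right) 28 = \left(-84 + 2 \left(-11\right) \frac{1}{-1 - 22 + 2 \cdot 121}\right) 28 = \left(-84 + 2 \left(-11\right) \frac{1}{-1 - 22 + 242}\right) 28 = \left(-84 + 2 \left(-11\right) \frac{1}{219}\right) 28 = \left(-84 - \frac{22}{219}\right) 28 = \left(- \frac{18418}{219}\right) 28 = - \frac{515704}{219}$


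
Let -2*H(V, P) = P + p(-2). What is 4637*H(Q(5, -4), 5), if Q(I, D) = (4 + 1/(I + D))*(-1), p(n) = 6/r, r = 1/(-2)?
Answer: 32459/2 ≈ 16230.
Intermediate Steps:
r = -½ ≈ -0.50000
p(n) = -12 (p(n) = 6/(-½) = 6*(-2) = -12)
Q(I, D) = -4 - 1/(D + I) (Q(I, D) = (4 + 1/(D + I))*(-1) = -4 - 1/(D + I))
H(V, P) = 6 - P/2 (H(V, P) = -(P - 12)/2 = -(-12 + P)/2 = 6 - P/2)
4637*H(Q(5, -4), 5) = 4637*(6 - ½*5) = 4637*(6 - 5/2) = 4637*(7/2) = 32459/2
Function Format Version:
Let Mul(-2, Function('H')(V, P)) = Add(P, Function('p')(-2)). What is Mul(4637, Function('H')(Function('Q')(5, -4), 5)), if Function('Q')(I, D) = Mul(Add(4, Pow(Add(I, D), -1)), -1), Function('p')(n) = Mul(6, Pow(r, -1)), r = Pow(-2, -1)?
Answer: Rational(32459, 2) ≈ 16230.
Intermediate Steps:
r = Rational(-1, 2) ≈ -0.50000
Function('p')(n) = -12 (Function('p')(n) = Mul(6, Pow(Rational(-1, 2), -1)) = Mul(6, -2) = -12)
Function('Q')(I, D) = Add(-4, Mul(-1, Pow(Add(D, I), -1))) (Function('Q')(I, D) = Mul(Add(4, Pow(Add(D, I), -1)), -1) = Add(-4, Mul(-1, Pow(Add(D, I), -1))))
Function('H')(V, P) = Add(6, Mul(Rational(-1, 2), P)) (Function('H')(V, P) = Mul(Rational(-1, 2), Add(P, -12)) = Mul(Rational(-1, 2), Add(-12, P)) = Add(6, Mul(Rational(-1, 2), P)))
Mul(4637, Function('H')(Function('Q')(5, -4), 5)) = Mul(4637, Add(6, Mul(Rational(-1, 2), 5))) = Mul(4637, Add(6, Rational(-5, 2))) = Mul(4637, Rational(7, 2)) = Rational(32459, 2)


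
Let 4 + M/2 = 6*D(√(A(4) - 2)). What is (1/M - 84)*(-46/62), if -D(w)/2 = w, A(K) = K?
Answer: 262729/4216 + 69*√2/4216 ≈ 62.340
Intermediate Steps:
D(w) = -2*w
M = -8 - 24*√2 (M = -8 + 2*(6*(-2*√(4 - 2))) = -8 + 2*(6*(-2*√2)) = -8 + 2*(-12*√2) = -8 - 24*√2 ≈ -41.941)
(1/M - 84)*(-46/62) = (1/(-8 - 24*√2) - 84)*(-46/62) = (-84 + 1/(-8 - 24*√2))*(-46*1/62) = (-84 + 1/(-8 - 24*√2))*(-23/31) = 1932/31 - 23/(31*(-8 - 24*√2))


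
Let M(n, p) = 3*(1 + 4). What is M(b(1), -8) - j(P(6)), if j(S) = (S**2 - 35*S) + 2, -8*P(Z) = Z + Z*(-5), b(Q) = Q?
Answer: 109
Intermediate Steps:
P(Z) = Z/2 (P(Z) = -(Z + Z*(-5))/8 = -(Z - 5*Z)/8 = -(-1)*Z/2 = Z/2)
M(n, p) = 15 (M(n, p) = 3*5 = 15)
j(S) = 2 + S**2 - 35*S
M(b(1), -8) - j(P(6)) = 15 - (2 + ((1/2)*6)**2 - 35*6/2) = 15 - (2 + 3**2 - 35*3) = 15 - (2 + 9 - 105) = 15 - 1*(-94) = 15 + 94 = 109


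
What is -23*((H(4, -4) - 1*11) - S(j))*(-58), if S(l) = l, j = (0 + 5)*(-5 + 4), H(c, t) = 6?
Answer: 0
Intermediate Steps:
j = -5 (j = 5*(-1) = -5)
-23*((H(4, -4) - 1*11) - S(j))*(-58) = -23*((6 - 1*11) - 1*(-5))*(-58) = -23*((6 - 11) + 5)*(-58) = -23*(-5 + 5)*(-58) = -23*0*(-58) = 0*(-58) = 0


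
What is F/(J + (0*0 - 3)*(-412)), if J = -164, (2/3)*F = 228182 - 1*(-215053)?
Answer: 1329705/2144 ≈ 620.20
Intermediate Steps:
F = 1329705/2 (F = 3*(228182 - 1*(-215053))/2 = 3*(228182 + 215053)/2 = (3/2)*443235 = 1329705/2 ≈ 6.6485e+5)
F/(J + (0*0 - 3)*(-412)) = 1329705/(2*(-164 + (0*0 - 3)*(-412))) = 1329705/(2*(-164 + (0 - 3)*(-412))) = 1329705/(2*(-164 - 3*(-412))) = 1329705/(2*(-164 + 1236)) = (1329705/2)/1072 = (1329705/2)*(1/1072) = 1329705/2144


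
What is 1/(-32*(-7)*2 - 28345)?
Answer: -1/27897 ≈ -3.5846e-5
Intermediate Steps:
1/(-32*(-7)*2 - 28345) = 1/(224*2 - 28345) = 1/(448 - 28345) = 1/(-27897) = -1/27897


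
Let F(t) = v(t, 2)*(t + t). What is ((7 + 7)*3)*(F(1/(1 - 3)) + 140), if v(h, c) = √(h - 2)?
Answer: 5880 - 21*I*√10 ≈ 5880.0 - 66.408*I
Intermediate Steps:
v(h, c) = √(-2 + h)
F(t) = 2*t*√(-2 + t) (F(t) = √(-2 + t)*(t + t) = √(-2 + t)*(2*t) = 2*t*√(-2 + t))
((7 + 7)*3)*(F(1/(1 - 3)) + 140) = ((7 + 7)*3)*(2*√(-2 + 1/(1 - 3))/(1 - 3) + 140) = (14*3)*(2*√(-2 + 1/(-2))/(-2) + 140) = 42*(2*(-½)*√(-2 - ½) + 140) = 42*(2*(-½)*√(-5/2) + 140) = 42*(2*(-½)*(I*√10/2) + 140) = 42*(-I*√10/2 + 140) = 42*(140 - I*√10/2) = 5880 - 21*I*√10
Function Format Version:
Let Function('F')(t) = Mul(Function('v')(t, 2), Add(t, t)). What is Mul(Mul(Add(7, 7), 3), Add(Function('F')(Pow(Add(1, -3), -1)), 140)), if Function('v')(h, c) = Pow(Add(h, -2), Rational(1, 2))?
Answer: Add(5880, Mul(-21, I, Pow(10, Rational(1, 2)))) ≈ Add(5880.0, Mul(-66.408, I))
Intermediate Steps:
Function('v')(h, c) = Pow(Add(-2, h), Rational(1, 2))
Function('F')(t) = Mul(2, t, Pow(Add(-2, t), Rational(1, 2))) (Function('F')(t) = Mul(Pow(Add(-2, t), Rational(1, 2)), Add(t, t)) = Mul(Pow(Add(-2, t), Rational(1, 2)), Mul(2, t)) = Mul(2, t, Pow(Add(-2, t), Rational(1, 2))))
Mul(Mul(Add(7, 7), 3), Add(Function('F')(Pow(Add(1, -3), -1)), 140)) = Mul(Mul(Add(7, 7), 3), Add(Mul(2, Pow(Add(1, -3), -1), Pow(Add(-2, Pow(Add(1, -3), -1)), Rational(1, 2))), 140)) = Mul(Mul(14, 3), Add(Mul(2, Pow(-2, -1), Pow(Add(-2, Pow(-2, -1)), Rational(1, 2))), 140)) = Mul(42, Add(Mul(2, Rational(-1, 2), Pow(Add(-2, Rational(-1, 2)), Rational(1, 2))), 140)) = Mul(42, Add(Mul(2, Rational(-1, 2), Pow(Rational(-5, 2), Rational(1, 2))), 140)) = Mul(42, Add(Mul(2, Rational(-1, 2), Mul(Rational(1, 2), I, Pow(10, Rational(1, 2)))), 140)) = Mul(42, Add(Mul(Rational(-1, 2), I, Pow(10, Rational(1, 2))), 140)) = Mul(42, Add(140, Mul(Rational(-1, 2), I, Pow(10, Rational(1, 2))))) = Add(5880, Mul(-21, I, Pow(10, Rational(1, 2))))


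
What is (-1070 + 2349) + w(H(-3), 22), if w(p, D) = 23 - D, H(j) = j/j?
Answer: 1280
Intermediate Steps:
H(j) = 1
(-1070 + 2349) + w(H(-3), 22) = (-1070 + 2349) + (23 - 1*22) = 1279 + (23 - 22) = 1279 + 1 = 1280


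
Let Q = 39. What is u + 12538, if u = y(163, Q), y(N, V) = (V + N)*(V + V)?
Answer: 28294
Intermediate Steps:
y(N, V) = 2*V*(N + V) (y(N, V) = (N + V)*(2*V) = 2*V*(N + V))
u = 15756 (u = 2*39*(163 + 39) = 2*39*202 = 15756)
u + 12538 = 15756 + 12538 = 28294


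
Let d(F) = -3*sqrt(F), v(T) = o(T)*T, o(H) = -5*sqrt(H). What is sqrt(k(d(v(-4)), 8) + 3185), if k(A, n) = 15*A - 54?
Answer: sqrt(3131 - 90*sqrt(10)*sqrt(I)) ≈ 54.159 - 1.8579*I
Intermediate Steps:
v(T) = -5*T**(3/2) (v(T) = (-5*sqrt(T))*T = -5*T**(3/2))
k(A, n) = -54 + 15*A
sqrt(k(d(v(-4)), 8) + 3185) = sqrt((-54 + 15*(-3*sqrt(5)*(2*(1 + I)))) + 3185) = sqrt((-54 + 15*(-3*2*sqrt(10)*sqrt(I))) + 3185) = sqrt((-54 + 15*(-6*sqrt(10)*sqrt(I))) + 3185) = sqrt((-54 - 90*sqrt(10)*sqrt(I)) + 3185) = sqrt(3131 - 90*sqrt(10)*sqrt(I))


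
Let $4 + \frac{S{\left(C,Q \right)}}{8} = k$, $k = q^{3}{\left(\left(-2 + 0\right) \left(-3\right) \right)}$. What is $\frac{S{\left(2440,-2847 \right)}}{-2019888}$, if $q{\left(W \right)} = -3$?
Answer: $\frac{31}{252486} \approx 0.00012278$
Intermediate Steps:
$k = -27$ ($k = \left(-3\right)^{3} = -27$)
$S{\left(C,Q \right)} = -248$ ($S{\left(C,Q \right)} = -32 + 8 \left(-27\right) = -32 - 216 = -248$)
$\frac{S{\left(2440,-2847 \right)}}{-2019888} = - \frac{248}{-2019888} = \left(-248\right) \left(- \frac{1}{2019888}\right) = \frac{31}{252486}$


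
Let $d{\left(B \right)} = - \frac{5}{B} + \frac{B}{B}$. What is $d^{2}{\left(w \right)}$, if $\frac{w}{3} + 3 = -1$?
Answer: $\frac{289}{144} \approx 2.0069$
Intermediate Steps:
$w = -12$ ($w = -9 + 3 \left(-1\right) = -9 - 3 = -12$)
$d{\left(B \right)} = 1 - \frac{5}{B}$ ($d{\left(B \right)} = - \frac{5}{B} + 1 = 1 - \frac{5}{B}$)
$d^{2}{\left(w \right)} = \left(\frac{-5 - 12}{-12}\right)^{2} = \left(\left(- \frac{1}{12}\right) \left(-17\right)\right)^{2} = \left(\frac{17}{12}\right)^{2} = \frac{289}{144}$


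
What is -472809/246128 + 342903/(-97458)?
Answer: -21746174851/3997857104 ≈ -5.4395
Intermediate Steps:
-472809/246128 + 342903/(-97458) = -472809*1/246128 + 342903*(-1/97458) = -472809/246128 - 114301/32486 = -21746174851/3997857104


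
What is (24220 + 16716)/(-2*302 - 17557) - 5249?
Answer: -95368025/18161 ≈ -5251.3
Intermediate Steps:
(24220 + 16716)/(-2*302 - 17557) - 5249 = 40936/(-604 - 17557) - 5249 = 40936/(-18161) - 5249 = 40936*(-1/18161) - 5249 = -40936/18161 - 5249 = -95368025/18161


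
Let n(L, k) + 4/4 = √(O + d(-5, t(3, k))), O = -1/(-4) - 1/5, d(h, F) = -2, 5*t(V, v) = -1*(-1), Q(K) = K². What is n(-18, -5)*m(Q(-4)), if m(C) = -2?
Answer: 2 - I*√195/5 ≈ 2.0 - 2.7928*I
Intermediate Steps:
t(V, v) = ⅕ (t(V, v) = (-1*(-1))/5 = (⅕)*1 = ⅕)
O = 1/20 (O = -1*(-¼) - 1*⅕ = ¼ - ⅕ = 1/20 ≈ 0.050000)
n(L, k) = -1 + I*√195/10 (n(L, k) = -1 + √(1/20 - 2) = -1 + √(-39/20) = -1 + I*√195/10)
n(-18, -5)*m(Q(-4)) = (-1 + I*√195/10)*(-2) = 2 - I*√195/5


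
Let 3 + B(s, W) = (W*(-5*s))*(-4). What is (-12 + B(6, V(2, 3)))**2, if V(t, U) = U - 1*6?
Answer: 140625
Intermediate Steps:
V(t, U) = -6 + U (V(t, U) = U - 6 = -6 + U)
B(s, W) = -3 + 20*W*s (B(s, W) = -3 + (W*(-5*s))*(-4) = -3 - 5*W*s*(-4) = -3 + 20*W*s)
(-12 + B(6, V(2, 3)))**2 = (-12 + (-3 + 20*(-6 + 3)*6))**2 = (-12 + (-3 + 20*(-3)*6))**2 = (-12 + (-3 - 360))**2 = (-12 - 363)**2 = (-375)**2 = 140625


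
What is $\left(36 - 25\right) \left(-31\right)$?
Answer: $-341$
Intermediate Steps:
$\left(36 - 25\right) \left(-31\right) = 11 \left(-31\right) = -341$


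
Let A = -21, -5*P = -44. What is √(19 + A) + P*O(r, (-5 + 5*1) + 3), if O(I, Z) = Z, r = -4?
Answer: 132/5 + I*√2 ≈ 26.4 + 1.4142*I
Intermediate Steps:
P = 44/5 (P = -⅕*(-44) = 44/5 ≈ 8.8000)
√(19 + A) + P*O(r, (-5 + 5*1) + 3) = √(19 - 21) + 44*((-5 + 5*1) + 3)/5 = √(-2) + 44*((-5 + 5) + 3)/5 = I*√2 + 44*(0 + 3)/5 = I*√2 + (44/5)*3 = I*√2 + 132/5 = 132/5 + I*√2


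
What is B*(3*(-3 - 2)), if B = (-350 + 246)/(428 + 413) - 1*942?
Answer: 11884890/841 ≈ 14132.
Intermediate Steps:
B = -792326/841 (B = -104/841 - 942 = -792326/841 ≈ -942.12)
B*(3*(-3 - 2)) = -2376978*(-3 - 2)/841 = -2376978*(-5)/841 = -792326/841*(-15) = 11884890/841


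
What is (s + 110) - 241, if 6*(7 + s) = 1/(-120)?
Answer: -99361/720 ≈ -138.00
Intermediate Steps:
s = -5041/720 (s = -7 + (⅙)/(-120) = -7 + (⅙)*(-1/120) = -7 - 1/720 = -5041/720 ≈ -7.0014)
(s + 110) - 241 = (-5041/720 + 110) - 241 = 74159/720 - 241 = -99361/720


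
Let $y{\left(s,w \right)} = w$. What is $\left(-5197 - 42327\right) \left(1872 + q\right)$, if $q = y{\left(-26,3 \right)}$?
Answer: $-89107500$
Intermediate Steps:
$q = 3$
$\left(-5197 - 42327\right) \left(1872 + q\right) = \left(-5197 - 42327\right) \left(1872 + 3\right) = \left(-47524\right) 1875 = -89107500$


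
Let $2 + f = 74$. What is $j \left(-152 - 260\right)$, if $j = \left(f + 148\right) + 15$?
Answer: $-96820$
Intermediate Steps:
$f = 72$ ($f = -2 + 74 = 72$)
$j = 235$ ($j = \left(72 + 148\right) + 15 = 220 + 15 = 235$)
$j \left(-152 - 260\right) = 235 \left(-152 - 260\right) = 235 \left(-412\right) = -96820$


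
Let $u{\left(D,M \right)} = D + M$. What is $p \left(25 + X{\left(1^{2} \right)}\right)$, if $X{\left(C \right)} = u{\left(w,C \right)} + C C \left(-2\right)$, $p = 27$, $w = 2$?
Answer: $702$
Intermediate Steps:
$X{\left(C \right)} = 2 + C - 2 C^{2}$ ($X{\left(C \right)} = \left(2 + C\right) + C C \left(-2\right) = \left(2 + C\right) + C^{2} \left(-2\right) = \left(2 + C\right) - 2 C^{2} = 2 + C - 2 C^{2}$)
$p \left(25 + X{\left(1^{2} \right)}\right) = 27 \left(25 + \left(2 + 1^{2} - 2 \left(1^{2}\right)^{2}\right)\right) = 27 \left(25 + \left(2 + 1 - 2 \cdot 1^{2}\right)\right) = 27 \left(25 + \left(2 + 1 - 2\right)\right) = 27 \left(25 + 1\right) = 27 \cdot 26 = 702$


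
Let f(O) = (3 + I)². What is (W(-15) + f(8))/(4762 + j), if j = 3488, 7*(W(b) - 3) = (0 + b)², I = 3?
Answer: 83/9625 ≈ 0.0086234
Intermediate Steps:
f(O) = 36 (f(O) = (3 + 3)² = 6² = 36)
W(b) = 3 + b²/7 (W(b) = 3 + (0 + b)²/7 = 3 + b²/7)
(W(-15) + f(8))/(4762 + j) = ((3 + (⅐)*(-15)²) + 36)/(4762 + 3488) = ((3 + (⅐)*225) + 36)/8250 = ((3 + 225/7) + 36)*(1/8250) = (246/7 + 36)*(1/8250) = (498/7)*(1/8250) = 83/9625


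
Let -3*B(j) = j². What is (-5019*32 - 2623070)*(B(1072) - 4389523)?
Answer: 39856014035534/3 ≈ 1.3285e+13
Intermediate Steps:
B(j) = -j²/3
(-5019*32 - 2623070)*(B(1072) - 4389523) = (-5019*32 - 2623070)*(-⅓*1072² - 4389523) = (-160608 - 2623070)*(-⅓*1149184 - 4389523) = -2783678*(-1149184/3 - 4389523) = -2783678*(-14317753/3) = 39856014035534/3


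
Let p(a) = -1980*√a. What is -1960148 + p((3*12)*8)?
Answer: -1960148 - 23760*√2 ≈ -1.9938e+6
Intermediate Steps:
-1960148 + p((3*12)*8) = -1960148 - 1980*12*√2 = -1960148 - 23760*√2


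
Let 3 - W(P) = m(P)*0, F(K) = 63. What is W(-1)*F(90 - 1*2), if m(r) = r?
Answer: 189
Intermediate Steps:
W(P) = 3 (W(P) = 3 - P*0 = 3 - 1*0 = 3 + 0 = 3)
W(-1)*F(90 - 1*2) = 3*63 = 189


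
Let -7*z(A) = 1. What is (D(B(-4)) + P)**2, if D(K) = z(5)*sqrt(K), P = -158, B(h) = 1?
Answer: 1225449/49 ≈ 25009.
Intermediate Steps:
z(A) = -1/7 (z(A) = -1/7*1 = -1/7)
D(K) = -sqrt(K)/7
(D(B(-4)) + P)**2 = (-sqrt(1)/7 - 158)**2 = (-1/7*1 - 158)**2 = (-1/7 - 158)**2 = (-1107/7)**2 = 1225449/49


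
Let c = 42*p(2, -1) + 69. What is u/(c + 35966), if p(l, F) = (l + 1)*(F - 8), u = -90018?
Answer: -90018/34901 ≈ -2.5792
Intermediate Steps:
p(l, F) = (1 + l)*(-8 + F)
c = -1065 (c = 42*(-8 - 1 - 8*2 - 1*2) + 69 = 42*(-8 - 1 - 16 - 2) + 69 = 42*(-27) + 69 = -1134 + 69 = -1065)
u/(c + 35966) = -90018/(-1065 + 35966) = -90018/34901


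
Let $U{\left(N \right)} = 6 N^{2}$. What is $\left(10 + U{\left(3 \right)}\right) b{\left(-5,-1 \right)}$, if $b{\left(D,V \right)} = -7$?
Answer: $-448$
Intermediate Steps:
$\left(10 + U{\left(3 \right)}\right) b{\left(-5,-1 \right)} = \left(10 + 6 \cdot 3^{2}\right) \left(-7\right) = \left(10 + 6 \cdot 9\right) \left(-7\right) = \left(10 + 54\right) \left(-7\right) = 64 \left(-7\right) = -448$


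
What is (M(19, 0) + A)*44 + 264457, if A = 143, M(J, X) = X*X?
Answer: 270749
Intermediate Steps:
M(J, X) = X**2
(M(19, 0) + A)*44 + 264457 = (0**2 + 143)*44 + 264457 = (0 + 143)*44 + 264457 = 143*44 + 264457 = 6292 + 264457 = 270749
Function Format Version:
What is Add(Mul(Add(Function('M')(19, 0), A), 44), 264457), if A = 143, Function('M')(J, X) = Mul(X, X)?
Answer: 270749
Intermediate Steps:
Function('M')(J, X) = Pow(X, 2)
Add(Mul(Add(Function('M')(19, 0), A), 44), 264457) = Add(Mul(Add(Pow(0, 2), 143), 44), 264457) = Add(Mul(Add(0, 143), 44), 264457) = Add(Mul(143, 44), 264457) = Add(6292, 264457) = 270749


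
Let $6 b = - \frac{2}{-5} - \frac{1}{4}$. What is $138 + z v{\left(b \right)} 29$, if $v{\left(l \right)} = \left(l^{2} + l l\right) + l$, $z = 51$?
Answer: $\frac{141459}{800} \approx 176.82$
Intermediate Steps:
$b = \frac{1}{40}$ ($b = \frac{- \frac{2}{-5} - \frac{1}{4}}{6} = \frac{\left(-2\right) \left(- \frac{1}{5}\right) - \frac{1}{4}}{6} = \frac{\frac{2}{5} - \frac{1}{4}}{6} = \frac{1}{6} \cdot \frac{3}{20} = \frac{1}{40} \approx 0.025$)
$v{\left(l \right)} = l + 2 l^{2}$ ($v{\left(l \right)} = \left(l^{2} + l^{2}\right) + l = 2 l^{2} + l = l + 2 l^{2}$)
$138 + z v{\left(b \right)} 29 = 138 + 51 \frac{1 + 2 \cdot \frac{1}{40}}{40} \cdot 29 = 138 + 51 \frac{1 + \frac{1}{20}}{40} \cdot 29 = 138 + 51 \cdot \frac{1}{40} \cdot \frac{21}{20} \cdot 29 = 138 + 51 \cdot \frac{21}{800} \cdot 29 = 138 + 51 \cdot \frac{609}{800} = 138 + \frac{31059}{800} = \frac{141459}{800}$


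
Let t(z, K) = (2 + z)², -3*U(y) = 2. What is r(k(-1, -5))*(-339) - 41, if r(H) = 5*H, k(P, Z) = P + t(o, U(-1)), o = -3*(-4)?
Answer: -330566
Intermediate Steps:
U(y) = -⅔ (U(y) = -⅓*2 = -⅔)
o = 12
k(P, Z) = 196 + P (k(P, Z) = P + (2 + 12)² = P + 14² = P + 196 = 196 + P)
r(k(-1, -5))*(-339) - 41 = (5*(196 - 1))*(-339) - 41 = (5*195)*(-339) - 41 = 975*(-339) - 41 = -330525 - 41 = -330566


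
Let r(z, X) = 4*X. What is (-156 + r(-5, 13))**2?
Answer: 10816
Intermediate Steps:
(-156 + r(-5, 13))**2 = (-156 + 4*13)**2 = (-156 + 52)**2 = (-104)**2 = 10816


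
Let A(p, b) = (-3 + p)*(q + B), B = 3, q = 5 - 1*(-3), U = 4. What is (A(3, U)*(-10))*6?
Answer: 0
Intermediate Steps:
q = 8 (q = 5 + 3 = 8)
A(p, b) = -33 + 11*p (A(p, b) = (-3 + p)*(8 + 3) = (-3 + p)*11 = -33 + 11*p)
(A(3, U)*(-10))*6 = ((-33 + 11*3)*(-10))*6 = ((-33 + 33)*(-10))*6 = (0*(-10))*6 = 0*6 = 0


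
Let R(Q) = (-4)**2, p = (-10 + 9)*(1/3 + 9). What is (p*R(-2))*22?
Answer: -9856/3 ≈ -3285.3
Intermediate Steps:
p = -28/3 (p = -(1/3 + 9) = -1*28/3 = -28/3 ≈ -9.3333)
R(Q) = 16
(p*R(-2))*22 = -28/3*16*22 = -448/3*22 = -9856/3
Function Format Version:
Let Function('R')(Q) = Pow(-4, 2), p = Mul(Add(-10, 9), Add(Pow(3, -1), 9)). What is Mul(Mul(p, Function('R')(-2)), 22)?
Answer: Rational(-9856, 3) ≈ -3285.3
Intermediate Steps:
p = Rational(-28, 3) (p = Mul(-1, Add(Rational(1, 3), 9)) = Mul(-1, Rational(28, 3)) = Rational(-28, 3) ≈ -9.3333)
Function('R')(Q) = 16
Mul(Mul(p, Function('R')(-2)), 22) = Mul(Mul(Rational(-28, 3), 16), 22) = Mul(Rational(-448, 3), 22) = Rational(-9856, 3)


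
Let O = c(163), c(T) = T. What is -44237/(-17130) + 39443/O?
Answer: 682869221/2792190 ≈ 244.56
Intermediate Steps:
O = 163
-44237/(-17130) + 39443/O = -44237/(-17130) + 39443/163 = -44237*(-1/17130) + 39443*(1/163) = 44237/17130 + 39443/163 = 682869221/2792190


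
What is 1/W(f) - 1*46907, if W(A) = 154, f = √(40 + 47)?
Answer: -7223677/154 ≈ -46907.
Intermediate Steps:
f = √87 ≈ 9.3274
1/W(f) - 1*46907 = 1/154 - 1*46907 = 1/154 - 46907 = -7223677/154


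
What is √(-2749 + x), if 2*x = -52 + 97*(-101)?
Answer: I*√30694/2 ≈ 87.599*I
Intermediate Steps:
x = -9849/2 (x = (-52 + 97*(-101))/2 = (-52 - 9797)/2 = (½)*(-9849) = -9849/2 ≈ -4924.5)
√(-2749 + x) = √(-2749 - 9849/2) = √(-15347/2) = I*√30694/2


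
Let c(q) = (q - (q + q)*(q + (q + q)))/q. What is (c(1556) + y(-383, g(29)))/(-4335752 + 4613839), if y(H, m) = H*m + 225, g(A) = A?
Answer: -20217/278087 ≈ -0.072700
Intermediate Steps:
y(H, m) = 225 + H*m
c(q) = (q - 6*q²)/q (c(q) = (q - 2*q*(q + 2*q))/q = (q - 2*q*3*q)/q = (q - 6*q²)/q)
(c(1556) + y(-383, g(29)))/(-4335752 + 4613839) = ((1 - 6*1556) + (225 - 383*29))/(-4335752 + 4613839) = ((1 - 9336) + (225 - 11107))/278087 = (-9335 - 10882)*(1/278087) = -20217*1/278087 = -20217/278087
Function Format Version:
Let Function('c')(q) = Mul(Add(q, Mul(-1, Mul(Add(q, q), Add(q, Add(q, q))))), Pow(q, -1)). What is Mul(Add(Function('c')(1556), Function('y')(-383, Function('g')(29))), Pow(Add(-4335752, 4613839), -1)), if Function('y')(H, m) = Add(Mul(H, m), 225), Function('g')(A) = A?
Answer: Rational(-20217, 278087) ≈ -0.072700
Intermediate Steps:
Function('y')(H, m) = Add(225, Mul(H, m))
Function('c')(q) = Mul(Pow(q, -1), Add(q, Mul(-6, Pow(q, 2)))) (Function('c')(q) = Mul(Add(q, Mul(-1, Mul(Mul(2, q), Add(q, Mul(2, q))))), Pow(q, -1)) = Mul(Add(q, Mul(-1, Mul(Mul(2, q), Mul(3, q)))), Pow(q, -1)) = Mul(Add(q, Mul(-1, Mul(6, Pow(q, 2)))), Pow(q, -1)) = Mul(Add(q, Mul(-6, Pow(q, 2))), Pow(q, -1)) = Mul(Pow(q, -1), Add(q, Mul(-6, Pow(q, 2)))))
Mul(Add(Function('c')(1556), Function('y')(-383, Function('g')(29))), Pow(Add(-4335752, 4613839), -1)) = Mul(Add(Add(1, Mul(-6, 1556)), Add(225, Mul(-383, 29))), Pow(Add(-4335752, 4613839), -1)) = Mul(Add(Add(1, -9336), Add(225, -11107)), Pow(278087, -1)) = Mul(Add(-9335, -10882), Rational(1, 278087)) = Mul(-20217, Rational(1, 278087)) = Rational(-20217, 278087)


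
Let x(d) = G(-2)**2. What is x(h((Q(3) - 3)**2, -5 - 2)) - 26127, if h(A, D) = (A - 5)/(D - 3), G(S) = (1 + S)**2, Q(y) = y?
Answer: -26126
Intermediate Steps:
h(A, D) = (-5 + A)/(-3 + D)
x(d) = 1 (x(d) = ((1 - 2)**2)**2 = ((-1)**2)**2 = 1**2 = 1)
x(h((Q(3) - 3)**2, -5 - 2)) - 26127 = 1 - 26127 = -26126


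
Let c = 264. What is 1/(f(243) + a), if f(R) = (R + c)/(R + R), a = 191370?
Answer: 162/31002109 ≈ 5.2254e-6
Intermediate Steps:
f(R) = (264 + R)/(2*R) (f(R) = (R + 264)/(R + R) = (264 + R)/((2*R)) = (264 + R)*(1/(2*R)) = (264 + R)/(2*R))
1/(f(243) + a) = 1/((½)*(264 + 243)/243 + 191370) = 1/((½)*(1/243)*507 + 191370) = 1/(169/162 + 191370) = 1/(31002109/162) = 162/31002109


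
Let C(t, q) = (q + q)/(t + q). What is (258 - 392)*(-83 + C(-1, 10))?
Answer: 97418/9 ≈ 10824.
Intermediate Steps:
C(t, q) = 2*q/(q + t) (C(t, q) = (2*q)/(q + t) = 2*q/(q + t))
(258 - 392)*(-83 + C(-1, 10)) = (258 - 392)*(-83 + 2*10/(10 - 1)) = -134*(-83 + 2*10/9) = -134*(-83 + 2*10*(⅑)) = -134*(-83 + 20/9) = -134*(-727/9) = 97418/9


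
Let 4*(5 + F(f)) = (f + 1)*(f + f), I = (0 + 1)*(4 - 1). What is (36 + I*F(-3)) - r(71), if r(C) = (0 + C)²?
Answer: -5011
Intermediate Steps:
I = 3 (I = 1*3 = 3)
F(f) = -5 + f*(1 + f)/2 (F(f) = -5 + ((f + 1)*(f + f))/4 = -5 + ((1 + f)*(2*f))/4 = -5 + (2*f*(1 + f))/4 = -5 + f*(1 + f)/2)
r(C) = C²
(36 + I*F(-3)) - r(71) = (36 + 3*(-5 + (½)*(-3) + (½)*(-3)²)) - 1*71² = (36 + 3*(-5 - 3/2 + (½)*9)) - 1*5041 = (36 + 3*(-5 - 3/2 + 9/2)) - 5041 = (36 + 3*(-2)) - 5041 = (36 - 6) - 5041 = 30 - 5041 = -5011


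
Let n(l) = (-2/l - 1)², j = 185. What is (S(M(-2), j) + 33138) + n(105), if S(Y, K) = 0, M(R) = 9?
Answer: 365357899/11025 ≈ 33139.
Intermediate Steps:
n(l) = (-1 - 2/l)²
(S(M(-2), j) + 33138) + n(105) = (0 + 33138) + (2 + 105)²/105² = 33138 + (1/11025)*107² = 33138 + (1/11025)*11449 = 33138 + 11449/11025 = 365357899/11025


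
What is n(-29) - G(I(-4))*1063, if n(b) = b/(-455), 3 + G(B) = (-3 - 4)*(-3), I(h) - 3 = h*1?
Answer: -8705941/455 ≈ -19134.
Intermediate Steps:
I(h) = 3 + h (I(h) = 3 + h*1 = 3 + h)
G(B) = 18 (G(B) = -3 + (-3 - 4)*(-3) = -3 - 7*(-3) = -3 + 21 = 18)
n(b) = -b/455 (n(b) = b*(-1/455) = -b/455)
n(-29) - G(I(-4))*1063 = -1/455*(-29) - 18*1063 = 29/455 - 1*19134 = 29/455 - 19134 = -8705941/455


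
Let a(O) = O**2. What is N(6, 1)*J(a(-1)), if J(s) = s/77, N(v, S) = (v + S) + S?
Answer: 8/77 ≈ 0.10390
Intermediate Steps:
N(v, S) = v + 2*S (N(v, S) = (S + v) + S = v + 2*S)
J(s) = s/77 (J(s) = s*(1/77) = s/77)
N(6, 1)*J(a(-1)) = (6 + 2*1)*((1/77)*(-1)**2) = (6 + 2)*((1/77)*1) = 8*(1/77) = 8/77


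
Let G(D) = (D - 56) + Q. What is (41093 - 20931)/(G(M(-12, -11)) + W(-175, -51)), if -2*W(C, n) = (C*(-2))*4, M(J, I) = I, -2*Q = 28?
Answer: -20162/781 ≈ -25.816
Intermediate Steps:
Q = -14 (Q = -½*28 = -14)
G(D) = -70 + D (G(D) = (D - 56) - 14 = (-56 + D) - 14 = -70 + D)
W(C, n) = 4*C (W(C, n) = -C*(-2)*4/2 = -(-2*C)*4/2 = -(-4)*C = 4*C)
(41093 - 20931)/(G(M(-12, -11)) + W(-175, -51)) = (41093 - 20931)/((-70 - 11) + 4*(-175)) = 20162/(-81 - 700) = 20162/(-781) = 20162*(-1/781) = -20162/781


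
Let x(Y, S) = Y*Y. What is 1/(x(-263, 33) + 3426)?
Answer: 1/72595 ≈ 1.3775e-5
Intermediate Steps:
x(Y, S) = Y²
1/(x(-263, 33) + 3426) = 1/((-263)² + 3426) = 1/(69169 + 3426) = 1/72595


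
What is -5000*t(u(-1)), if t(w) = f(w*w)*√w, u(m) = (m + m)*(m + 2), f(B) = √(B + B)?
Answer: -20000*I ≈ -20000.0*I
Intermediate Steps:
f(B) = √2*√B (f(B) = √(2*B) = √2*√B)
u(m) = 2*m*(2 + m) (u(m) = (2*m)*(2 + m) = 2*m*(2 + m))
t(w) = √2*√w*√(w²) (t(w) = (√2*√(w*w))*√w = (√2*√(w²))*√w = √2*√w*√(w²))
-5000*t(u(-1)) = -5000*√2*√(2*(-1)*(2 - 1))*√((2*(-1)*(2 - 1))²) = -5000*√2*√(2*(-1)*1)*√((2*(-1)*1)²) = -5000*√2*√(-2)*√((-2)²) = -5000*√2*I*√2*√4 = -5000*√2*I*√2*2 = -20000*I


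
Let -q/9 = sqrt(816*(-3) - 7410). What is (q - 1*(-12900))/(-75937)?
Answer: -12900/75937 + 9*I*sqrt(9858)/75937 ≈ -0.16988 + 0.011767*I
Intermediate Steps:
q = -9*I*sqrt(9858) (q = -9*sqrt(816*(-3) - 7410) = -9*sqrt(-2448 - 7410) = -9*I*sqrt(9858) ≈ -893.59*I)
(q - 1*(-12900))/(-75937) = (-9*I*sqrt(9858) - 1*(-12900))/(-75937) = (-9*I*sqrt(9858) + 12900)*(-1/75937) = (12900 - 9*I*sqrt(9858))*(-1/75937) = -12900/75937 + 9*I*sqrt(9858)/75937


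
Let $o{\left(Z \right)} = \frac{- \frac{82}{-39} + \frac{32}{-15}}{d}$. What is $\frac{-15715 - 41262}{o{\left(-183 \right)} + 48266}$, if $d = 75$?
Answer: $- \frac{277762875}{235296748} \approx -1.1805$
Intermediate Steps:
$o{\left(Z \right)} = - \frac{2}{4875}$ ($o{\left(Z \right)} = \frac{- \frac{82}{-39} + \frac{32}{-15}}{75} = \left(\left(-82\right) \left(- \frac{1}{39}\right) + 32 \left(- \frac{1}{15}\right)\right) \frac{1}{75} = \left(\frac{82}{39} - \frac{32}{15}\right) \frac{1}{75} = \left(- \frac{2}{65}\right) \frac{1}{75} = - \frac{2}{4875}$)
$\frac{-15715 - 41262}{o{\left(-183 \right)} + 48266} = \frac{-15715 - 41262}{- \frac{2}{4875} + 48266} = - \frac{56977}{\frac{235296748}{4875}} = \left(-56977\right) \frac{4875}{235296748} = - \frac{277762875}{235296748}$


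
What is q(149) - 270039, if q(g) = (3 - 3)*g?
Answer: -270039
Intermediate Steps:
q(g) = 0 (q(g) = 0*g = 0)
q(149) - 270039 = 0 - 270039 = -270039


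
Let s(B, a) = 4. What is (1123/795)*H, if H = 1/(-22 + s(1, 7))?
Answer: -1123/14310 ≈ -0.078477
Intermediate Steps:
H = -1/18 (H = 1/(-22 + 4) = 1/(-18) = -1/18 ≈ -0.055556)
(1123/795)*H = (1123/795)*(-1/18) = -1123/14310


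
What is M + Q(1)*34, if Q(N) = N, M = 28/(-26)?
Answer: 428/13 ≈ 32.923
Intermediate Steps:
M = -14/13 (M = 28*(-1/26) = -14/13 ≈ -1.0769)
M + Q(1)*34 = -14/13 + 1*34 = -14/13 + 34 = 428/13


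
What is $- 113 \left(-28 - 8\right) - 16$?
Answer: $4052$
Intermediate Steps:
$- 113 \left(-28 - 8\right) - 16 = \left(-113\right) \left(-36\right) - 16 = 4068 - 16 = 4052$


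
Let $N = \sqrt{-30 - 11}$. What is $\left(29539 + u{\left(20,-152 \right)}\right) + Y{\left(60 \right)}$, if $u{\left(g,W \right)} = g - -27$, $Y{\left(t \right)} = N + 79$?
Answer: $29665 + i \sqrt{41} \approx 29665.0 + 6.4031 i$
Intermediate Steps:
$N = i \sqrt{41}$ ($N = \sqrt{-41} = i \sqrt{41} \approx 6.4031 i$)
$Y{\left(t \right)} = 79 + i \sqrt{41}$ ($Y{\left(t \right)} = i \sqrt{41} + 79 = 79 + i \sqrt{41}$)
$u{\left(g,W \right)} = 27 + g$ ($u{\left(g,W \right)} = g + 27 = 27 + g$)
$\left(29539 + u{\left(20,-152 \right)}\right) + Y{\left(60 \right)} = \left(29539 + \left(27 + 20\right)\right) + \left(79 + i \sqrt{41}\right) = \left(29539 + 47\right) + \left(79 + i \sqrt{41}\right) = 29586 + \left(79 + i \sqrt{41}\right) = 29665 + i \sqrt{41}$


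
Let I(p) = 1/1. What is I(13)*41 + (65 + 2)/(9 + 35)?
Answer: 1871/44 ≈ 42.523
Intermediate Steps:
I(p) = 1
I(13)*41 + (65 + 2)/(9 + 35) = 1*41 + (65 + 2)/(9 + 35) = 41 + 67/44 = 1871/44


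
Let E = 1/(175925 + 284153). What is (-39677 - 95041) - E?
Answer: -61980788005/460078 ≈ -1.3472e+5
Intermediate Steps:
E = 1/460078 ≈ 2.1735e-6
(-39677 - 95041) - E = (-39677 - 95041) - 1*1/460078 = -134718 - 1/460078 = -61980788005/460078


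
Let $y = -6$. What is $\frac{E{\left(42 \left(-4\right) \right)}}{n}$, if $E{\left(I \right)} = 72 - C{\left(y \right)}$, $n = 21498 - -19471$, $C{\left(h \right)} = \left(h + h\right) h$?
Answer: $0$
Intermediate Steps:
$C{\left(h \right)} = 2 h^{2}$ ($C{\left(h \right)} = 2 h h = 2 h^{2}$)
$n = 40969$ ($n = 21498 + 19471 = 40969$)
$E{\left(I \right)} = 0$ ($E{\left(I \right)} = 72 - 2 \left(-6\right)^{2} = 72 - 2 \cdot 36 = 72 - 72 = 0$)
$\frac{E{\left(42 \left(-4\right) \right)}}{n} = \frac{0}{40969} = 0 \cdot \frac{1}{40969} = 0$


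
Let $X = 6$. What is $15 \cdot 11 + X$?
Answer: $171$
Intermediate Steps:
$15 \cdot 11 + X = 15 \cdot 11 + 6 = 165 + 6 = 171$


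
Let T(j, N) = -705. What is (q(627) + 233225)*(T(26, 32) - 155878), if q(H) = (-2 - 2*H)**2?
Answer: -283534389663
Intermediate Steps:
(q(627) + 233225)*(T(26, 32) - 155878) = (4*(1 + 627)**2 + 233225)*(-705 - 155878) = (4*628**2 + 233225)*(-156583) = (4*394384 + 233225)*(-156583) = (1577536 + 233225)*(-156583) = 1810761*(-156583) = -283534389663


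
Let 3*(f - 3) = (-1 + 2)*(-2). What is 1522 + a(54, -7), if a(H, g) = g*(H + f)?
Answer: 3383/3 ≈ 1127.7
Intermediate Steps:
f = 7/3 (f = 3 + ((-1 + 2)*(-2))/3 = 3 + (1*(-2))/3 = 3 + (⅓)*(-2) = 3 - ⅔ = 7/3 ≈ 2.3333)
a(H, g) = g*(7/3 + H) (a(H, g) = g*(H + 7/3) = g*(7/3 + H))
1522 + a(54, -7) = 1522 + (⅓)*(-7)*(7 + 3*54) = 1522 + (⅓)*(-7)*(7 + 162) = 1522 + (⅓)*(-7)*169 = 1522 - 1183/3 = 3383/3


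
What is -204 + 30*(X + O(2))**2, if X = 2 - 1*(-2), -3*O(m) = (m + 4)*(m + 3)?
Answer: 876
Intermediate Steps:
O(m) = -(3 + m)*(4 + m)/3 (O(m) = -(m + 4)*(m + 3)/3 = -(4 + m)*(3 + m)/3 = -(3 + m)*(4 + m)/3)
X = 4 (X = 2 + 2 = 4)
-204 + 30*(X + O(2))**2 = -204 + 30*(4 + (-4 - 7/3*2 - 1/3*2**2))**2 = -204 + 30*(4 + (-4 - 14/3 - 1/3*4))**2 = -204 + 30*(4 + (-4 - 14/3 - 4/3))**2 = -204 + 30*(4 - 10)**2 = -204 + 30*(-6)**2 = -204 + 30*36 = -204 + 1080 = 876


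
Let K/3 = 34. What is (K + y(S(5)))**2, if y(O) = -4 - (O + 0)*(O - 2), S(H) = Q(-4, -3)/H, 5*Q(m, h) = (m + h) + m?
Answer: 3669815241/390625 ≈ 9394.7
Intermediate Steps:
K = 102 (K = 3*34 = 102)
Q(m, h) = h/5 + 2*m/5 (Q(m, h) = ((m + h) + m)/5 = ((h + m) + m)/5 = (h + 2*m)/5 = h/5 + 2*m/5)
S(H) = -11/(5*H) (S(H) = ((1/5)*(-3) + (2/5)*(-4))/H = (-3/5 - 8/5)/H = -11/(5*H))
y(O) = -4 - O*(-2 + O)
(K + y(S(5)))**2 = (102 + (-4 - (-11/5/5)**2 + 2*(-11/5/5)))**2 = (102 + (-4 - (-11/5*1/5)**2 + 2*(-11/5*1/5)))**2 = (102 + (-4 - (-11/25)**2 + 2*(-11/25)))**2 = (102 + (-4 - 1*121/625 - 22/25))**2 = (102 + (-4 - 121/625 - 22/25))**2 = (102 - 3171/625)**2 = (60579/625)**2 = 3669815241/390625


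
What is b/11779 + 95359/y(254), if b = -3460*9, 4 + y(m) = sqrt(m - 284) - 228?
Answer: -131133611456/317173133 - 95359*I*sqrt(30)/53854 ≈ -413.44 - 9.6985*I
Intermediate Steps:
y(m) = -232 + sqrt(-284 + m) (y(m) = -4 + (sqrt(m - 284) - 228) = -4 + (sqrt(-284 + m) - 228) = -4 + (-228 + sqrt(-284 + m)) = -232 + sqrt(-284 + m))
b = -31140
b/11779 + 95359/y(254) = -31140/11779 + 95359/(-232 + sqrt(-284 + 254)) = -31140*1/11779 + 95359/(-232 + sqrt(-30)) = -31140/11779 + 95359/(-232 + I*sqrt(30))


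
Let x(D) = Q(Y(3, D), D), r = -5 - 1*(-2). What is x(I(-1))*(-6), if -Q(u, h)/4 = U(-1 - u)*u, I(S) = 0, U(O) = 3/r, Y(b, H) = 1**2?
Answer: -24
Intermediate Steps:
Y(b, H) = 1
r = -3 (r = -5 + 2 = -3)
U(O) = -1 (U(O) = 3/(-3) = 3*(-1/3) = -1)
Q(u, h) = 4*u (Q(u, h) = -(-4)*u = 4*u)
x(D) = 4 (x(D) = 4*1 = 4)
x(I(-1))*(-6) = 4*(-6) = -24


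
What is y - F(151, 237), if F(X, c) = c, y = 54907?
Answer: 54670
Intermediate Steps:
y - F(151, 237) = 54907 - 1*237 = 54907 - 237 = 54670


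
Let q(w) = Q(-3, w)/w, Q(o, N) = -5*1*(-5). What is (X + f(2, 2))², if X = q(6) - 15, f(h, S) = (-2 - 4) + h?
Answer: 7921/36 ≈ 220.03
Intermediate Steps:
Q(o, N) = 25 (Q(o, N) = -5*(-5) = 25)
f(h, S) = -6 + h
q(w) = 25/w
X = -65/6 (X = 25/6 - 15 = -65/6 ≈ -10.833)
(X + f(2, 2))² = (-65/6 + (-6 + 2))² = (-65/6 - 4)² = (-89/6)² = 7921/36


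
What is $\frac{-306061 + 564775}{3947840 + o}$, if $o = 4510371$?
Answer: $\frac{258714}{8458211} \approx 0.030587$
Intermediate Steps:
$\frac{-306061 + 564775}{3947840 + o} = \frac{-306061 + 564775}{3947840 + 4510371} = \frac{258714}{8458211}$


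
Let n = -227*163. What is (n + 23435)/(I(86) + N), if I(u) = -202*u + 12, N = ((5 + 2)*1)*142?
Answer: 969/1169 ≈ 0.82891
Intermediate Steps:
n = -37001
N = 994 (N = (7*1)*142 = 7*142 = 994)
I(u) = 12 - 202*u
(n + 23435)/(I(86) + N) = (-37001 + 23435)/((12 - 202*86) + 994) = -13566/((12 - 17372) + 994) = -13566/(-17360 + 994) = -13566/(-16366) = -13566*(-1/16366) = 969/1169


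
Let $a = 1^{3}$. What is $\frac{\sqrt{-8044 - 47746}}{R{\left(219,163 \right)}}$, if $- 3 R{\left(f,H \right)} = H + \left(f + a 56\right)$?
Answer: $- \frac{i \sqrt{55790}}{146} \approx - 1.6178 i$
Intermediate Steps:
$a = 1$
$R{\left(f,H \right)} = - \frac{56}{3} - \frac{H}{3} - \frac{f}{3}$ ($R{\left(f,H \right)} = - \frac{H + \left(f + 1 \cdot 56\right)}{3} = - \frac{H + \left(f + 56\right)}{3} = - \frac{H + \left(56 + f\right)}{3} = - \frac{56 + H + f}{3} = - \frac{56}{3} - \frac{H}{3} - \frac{f}{3}$)
$\frac{\sqrt{-8044 - 47746}}{R{\left(219,163 \right)}} = \frac{\sqrt{-8044 - 47746}}{- \frac{56}{3} - \frac{163}{3} - 73} = \frac{\sqrt{-55790}}{- \frac{56}{3} - \frac{163}{3} - 73} = \frac{i \sqrt{55790}}{-146} = i \sqrt{55790} \left(- \frac{1}{146}\right) = - \frac{i \sqrt{55790}}{146}$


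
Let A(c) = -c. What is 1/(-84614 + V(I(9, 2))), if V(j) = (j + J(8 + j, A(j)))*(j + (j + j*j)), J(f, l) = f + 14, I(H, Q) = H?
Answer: -1/80654 ≈ -1.2399e-5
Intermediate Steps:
J(f, l) = 14 + f
V(j) = (22 + 2*j)*(j² + 2*j) (V(j) = (j + (14 + (8 + j)))*(j + (j + j*j)) = (j + (22 + j))*(j + (j + j²)) = (22 + 2*j)*(j² + 2*j))
1/(-84614 + V(I(9, 2))) = 1/(-84614 + 2*9*(22 + 9² + 13*9)) = 1/(-84614 + 2*9*(22 + 81 + 117)) = 1/(-84614 + 2*9*220) = 1/(-84614 + 3960) = 1/(-80654) = -1/80654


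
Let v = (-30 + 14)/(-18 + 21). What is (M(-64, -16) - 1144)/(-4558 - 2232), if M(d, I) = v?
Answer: 1724/10185 ≈ 0.16927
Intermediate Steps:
v = -16/3 ≈ -5.3333
M(d, I) = -16/3
(M(-64, -16) - 1144)/(-4558 - 2232) = (-16/3 - 1144)/(-4558 - 2232) = -3448/3/(-6790) = -3448/3*(-1/6790) = 1724/10185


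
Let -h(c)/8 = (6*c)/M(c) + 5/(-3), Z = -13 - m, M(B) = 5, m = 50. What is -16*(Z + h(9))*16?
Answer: 522496/15 ≈ 34833.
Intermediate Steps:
Z = -63 (Z = -13 - 1*50 = -13 - 50 = -63)
h(c) = 40/3 - 48*c/5 (h(c) = -8*((6*c)/5 + 5/(-3)) = -8*((6*c)*(1/5) + 5*(-1/3)) = -8*(6*c/5 - 5/3) = -8*(-5/3 + 6*c/5) = 40/3 - 48*c/5)
-16*(Z + h(9))*16 = -16*(-63 + (40/3 - 48/5*9))*16 = -16*(-63 + (40/3 - 432/5))*16 = -16*(-63 - 1096/15)*16 = -16*(-2041/15)*16 = (32656/15)*16 = 522496/15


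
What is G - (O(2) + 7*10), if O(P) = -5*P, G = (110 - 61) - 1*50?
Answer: -61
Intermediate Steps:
G = -1 (G = 49 - 50 = -1)
G - (O(2) + 7*10) = -1 - (-5*2 + 7*10) = -1 - (-10 + 70) = -1 - 1*60 = -1 - 60 = -61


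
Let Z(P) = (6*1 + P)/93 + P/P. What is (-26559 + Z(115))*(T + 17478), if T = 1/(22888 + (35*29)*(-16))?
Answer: -286972174169885/618264 ≈ -4.6416e+8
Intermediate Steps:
Z(P) = 33/31 + P/93 (Z(P) = (6 + P)*(1/93) + 1 = (2/31 + P/93) + 1 = 33/31 + P/93)
T = 1/6648 (T = 1/(22888 + 1015*(-16)) = 1/(22888 - 16240) = 1/6648 ≈ 0.00015042)
(-26559 + Z(115))*(T + 17478) = (-26559 + (33/31 + (1/93)*115))*(1/6648 + 17478) = (-26559 + (33/31 + 115/93))*(116193745/6648) = (-26559 + 214/93)*(116193745/6648) = -2469773/93*116193745/6648 = -286972174169885/618264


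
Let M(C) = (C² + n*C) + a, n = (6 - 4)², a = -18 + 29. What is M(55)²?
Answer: 10601536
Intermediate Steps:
a = 11
n = 4 (n = 2² = 4)
M(C) = 11 + C² + 4*C (M(C) = (C² + 4*C) + 11 = 11 + C² + 4*C)
M(55)² = (11 + 55² + 4*55)² = (11 + 3025 + 220)² = 3256² = 10601536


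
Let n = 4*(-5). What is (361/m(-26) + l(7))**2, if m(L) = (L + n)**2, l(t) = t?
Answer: 230219929/4477456 ≈ 51.418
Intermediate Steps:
n = -20
m(L) = (-20 + L)**2 (m(L) = (L - 20)**2 = (-20 + L)**2)
(361/m(-26) + l(7))**2 = (361/((-20 - 26)**2) + 7)**2 = (361/((-46)**2) + 7)**2 = (361/2116 + 7)**2 = (15173/2116)**2 = 230219929/4477456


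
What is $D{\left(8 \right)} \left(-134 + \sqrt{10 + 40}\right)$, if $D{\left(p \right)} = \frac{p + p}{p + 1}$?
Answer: $- \frac{2144}{9} + \frac{80 \sqrt{2}}{9} \approx -225.65$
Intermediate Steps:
$D{\left(p \right)} = \frac{2 p}{1 + p}$
$D{\left(8 \right)} \left(-134 + \sqrt{10 + 40}\right) = 2 \cdot 8 \frac{1}{1 + 8} \left(-134 + \sqrt{10 + 40}\right) = 2 \cdot 8 \cdot \frac{1}{9} \left(-134 + \sqrt{50}\right) = 2 \cdot 8 \cdot \frac{1}{9} \left(-134 + 5 \sqrt{2}\right) = \frac{16 \left(-134 + 5 \sqrt{2}\right)}{9} = - \frac{2144}{9} + \frac{80 \sqrt{2}}{9}$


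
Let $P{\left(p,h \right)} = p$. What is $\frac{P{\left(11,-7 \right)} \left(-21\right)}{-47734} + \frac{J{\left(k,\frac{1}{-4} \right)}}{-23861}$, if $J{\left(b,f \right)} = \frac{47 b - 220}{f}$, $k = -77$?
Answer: $- \frac{727491413}{1138980974} \approx -0.63872$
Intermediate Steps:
$J{\left(b,f \right)} = \frac{-220 + 47 b}{f}$
$\frac{P{\left(11,-7 \right)} \left(-21\right)}{-47734} + \frac{J{\left(k,\frac{1}{-4} \right)}}{-23861} = \frac{11 \left(-21\right)}{-47734} + \frac{\frac{1}{\frac{1}{-4}} \left(-220 + 47 \left(-77\right)\right)}{-23861} = \left(-231\right) \left(- \frac{1}{47734}\right) + \frac{-220 - 3619}{- \frac{1}{4}} \left(- \frac{1}{23861}\right) = \frac{231}{47734} + \left(-4\right) \left(-3839\right) \left(- \frac{1}{23861}\right) = \frac{231}{47734} + 15356 \left(- \frac{1}{23861}\right) = \frac{231}{47734} - \frac{15356}{23861} = - \frac{727491413}{1138980974}$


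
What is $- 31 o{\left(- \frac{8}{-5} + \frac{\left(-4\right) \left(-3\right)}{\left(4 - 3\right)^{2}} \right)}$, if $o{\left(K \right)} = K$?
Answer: $- \frac{2108}{5} \approx -421.6$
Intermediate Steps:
$- 31 o{\left(- \frac{8}{-5} + \frac{\left(-4\right) \left(-3\right)}{\left(4 - 3\right)^{2}} \right)} = - 31 \left(- \frac{8}{-5} + \frac{\left(-4\right) \left(-3\right)}{\left(4 - 3\right)^{2}}\right) = - 31 \left(\left(-8\right) \left(- \frac{1}{5}\right) + \frac{12}{1^{2}}\right) = - 31 \left(\frac{8}{5} + \frac{12}{1}\right) = - 31 \left(\frac{8}{5} + 12 \cdot 1\right) = - 31 \left(\frac{8}{5} + 12\right) = \left(-31\right) \frac{68}{5} = - \frac{2108}{5}$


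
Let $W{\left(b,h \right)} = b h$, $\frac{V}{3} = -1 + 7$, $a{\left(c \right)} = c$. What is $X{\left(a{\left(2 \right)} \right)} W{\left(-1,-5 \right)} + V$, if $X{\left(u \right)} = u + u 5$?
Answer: $78$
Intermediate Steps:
$X{\left(u \right)} = 6 u$ ($X{\left(u \right)} = u + 5 u = 6 u$)
$V = 18$ ($V = 3 \left(-1 + 7\right) = 3 \cdot 6 = 18$)
$X{\left(a{\left(2 \right)} \right)} W{\left(-1,-5 \right)} + V = 6 \cdot 2 \left(\left(-1\right) \left(-5\right)\right) + 18 = 12 \cdot 5 + 18 = 60 + 18 = 78$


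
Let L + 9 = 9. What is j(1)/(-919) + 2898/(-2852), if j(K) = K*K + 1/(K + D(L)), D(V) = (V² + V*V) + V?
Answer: -58021/56978 ≈ -1.0183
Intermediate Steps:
L = 0 (L = -9 + 9 = 0)
D(V) = V + 2*V² (D(V) = (V² + V²) + V = 2*V² + V = V + 2*V²)
j(K) = 1/K + K² (j(K) = K*K + 1/(K + 0*(1 + 2*0)) = K² + 1/(K + 0*(1 + 0)) = K² + 1/(K + 0*1) = K² + 1/(K + 0) = K² + 1/K = 1/K + K²)
j(1)/(-919) + 2898/(-2852) = ((1 + 1³)/1)/(-919) + 2898/(-2852) = (1*(1 + 1))*(-1/919) + 2898*(-1/2852) = (1*2)*(-1/919) - 63/62 = 2*(-1/919) - 63/62 = -2/919 - 63/62 = -58021/56978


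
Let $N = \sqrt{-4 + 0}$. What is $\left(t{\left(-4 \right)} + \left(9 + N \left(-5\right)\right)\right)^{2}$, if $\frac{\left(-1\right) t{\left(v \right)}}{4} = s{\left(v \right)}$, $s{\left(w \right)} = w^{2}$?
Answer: $2925 + 1100 i \approx 2925.0 + 1100.0 i$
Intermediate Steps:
$N = 2 i$ ($N = \sqrt{-4} = 2 i \approx 2.0 i$)
$t{\left(v \right)} = - 4 v^{2}$
$\left(t{\left(-4 \right)} + \left(9 + N \left(-5\right)\right)\right)^{2} = \left(- 4 \left(-4\right)^{2} + \left(9 + 2 i \left(-5\right)\right)\right)^{2} = \left(\left(-4\right) 16 + \left(9 - 10 i\right)\right)^{2} = \left(-64 + \left(9 - 10 i\right)\right)^{2} = \left(-55 - 10 i\right)^{2}$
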